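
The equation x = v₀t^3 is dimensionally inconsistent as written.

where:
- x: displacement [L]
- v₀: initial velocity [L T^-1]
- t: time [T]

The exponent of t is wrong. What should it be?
The exponent of t should be 1: x = v₀t

The LHS x has dimensions [L]; t has dimensions [T].
As written, the RHS v₀t^3 (exponent 3 on t) has dimensions [L T^2], which does not match.
With exponent 1, the RHS v₀t has dimensions [L], matching the LHS.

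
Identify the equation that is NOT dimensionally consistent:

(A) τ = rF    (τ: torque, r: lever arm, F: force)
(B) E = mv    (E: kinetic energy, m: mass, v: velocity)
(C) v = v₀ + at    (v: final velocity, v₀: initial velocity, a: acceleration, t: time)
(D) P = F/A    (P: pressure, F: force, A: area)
(B) E = mv

The equation (B) E = mv is dimensionally incorrect.

LHS (E): [L^2 M T^-2]
RHS (mv): [L M T^-1] ✗

The dimensions do not match. The other three equations balance.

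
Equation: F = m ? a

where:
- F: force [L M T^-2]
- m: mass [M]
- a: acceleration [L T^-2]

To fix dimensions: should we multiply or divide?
multiplication (×): F = m × a

F [L M T^-2]; m [M]; a [L T^-2].
m × a → [L M T^-2] ✓
m ÷ a → [L^-1 M T^2] ✗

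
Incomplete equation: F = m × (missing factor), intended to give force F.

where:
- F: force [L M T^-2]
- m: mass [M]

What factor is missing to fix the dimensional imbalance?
a (acceleration), dimensions [L T^-2]

F has dimensions [L M T^-2] and m has dimensions [M].
The missing factor must have dimensions [L M T^-2] / [M] = [L T^-2], i.e. acceleration (a).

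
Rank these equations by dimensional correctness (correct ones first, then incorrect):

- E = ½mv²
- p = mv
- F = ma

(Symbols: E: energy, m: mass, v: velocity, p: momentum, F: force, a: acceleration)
Dimensionally correct: E = ½mv², p = mv, F = ma
Dimensionally incorrect: none
Ordered (correct first, then incorrect): E = ½mv², p = mv, F = ma

- E = ½mv²: LHS [L^2 M T^-2], RHS [L^2 M T^-2] → correct ✓
- p = mv: LHS [L M T^-1], RHS [L M T^-1] → correct ✓
- F = ma: LHS [L M T^-2], RHS [L M T^-2] → correct ✓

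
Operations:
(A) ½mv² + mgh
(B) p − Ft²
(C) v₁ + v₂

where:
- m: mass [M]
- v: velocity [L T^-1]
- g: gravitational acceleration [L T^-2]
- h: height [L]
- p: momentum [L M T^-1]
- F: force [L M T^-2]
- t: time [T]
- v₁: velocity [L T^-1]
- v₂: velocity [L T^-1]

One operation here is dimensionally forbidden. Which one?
(B) p − Ft²

(A) ½mv² + mgh: ½mv² [L^2 M T^-2] and mgh [L^2 M T^-2] — same dimensions ✓
(B) p − Ft²: p [L M T^-1] and Ft² [L M] — different dimensions cannot be added/subtracted ✗
(C) v₁ + v₂: v₁ [L T^-1] and v₂ [L T^-1] — same dimensions ✓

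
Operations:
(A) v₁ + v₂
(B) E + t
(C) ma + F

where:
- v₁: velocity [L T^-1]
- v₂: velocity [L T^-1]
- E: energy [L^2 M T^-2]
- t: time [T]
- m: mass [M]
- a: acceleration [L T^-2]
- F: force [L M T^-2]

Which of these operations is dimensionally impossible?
(B) E + t

(A) v₁ + v₂: v₁ [L T^-1] and v₂ [L T^-1] — same dimensions ✓
(B) E + t: E [L^2 M T^-2] and t [T] — different dimensions cannot be added/subtracted ✗
(C) ma + F: ma [L M T^-2] and F [L M T^-2] — same dimensions ✓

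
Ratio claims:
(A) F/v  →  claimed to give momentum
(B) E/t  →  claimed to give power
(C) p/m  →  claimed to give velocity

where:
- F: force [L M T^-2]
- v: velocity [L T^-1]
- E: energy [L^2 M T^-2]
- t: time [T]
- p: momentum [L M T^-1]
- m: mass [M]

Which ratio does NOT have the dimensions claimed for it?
(A) F/v does not give momentum

(A) F/v: [M T^-1] ≠ momentum [L M T^-1] ✗
(B) E/t: [L^2 M T^-3] = power [L^2 M T^-3] ✓
(C) p/m: [L T^-1] = velocity [L T^-1] ✓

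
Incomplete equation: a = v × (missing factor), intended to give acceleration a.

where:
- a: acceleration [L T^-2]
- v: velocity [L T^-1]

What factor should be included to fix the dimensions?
1/t (inverse time), dimensions [T^-1]

a has dimensions [L T^-2] and v has dimensions [L T^-1].
The missing factor must have dimensions [L T^-2] / [L T^-1] = [T^-1], i.e. inverse time (1/t).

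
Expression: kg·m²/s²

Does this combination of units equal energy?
Yes

The expression kg·m²/s² has dimensions [L^2 M T^-2], which is exactly energy [L^2 M T^-2].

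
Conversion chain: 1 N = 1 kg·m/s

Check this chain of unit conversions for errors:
The chain is incorrect (it contains an error).

Incorrect: Newton is kg·m/s², not kg·m/s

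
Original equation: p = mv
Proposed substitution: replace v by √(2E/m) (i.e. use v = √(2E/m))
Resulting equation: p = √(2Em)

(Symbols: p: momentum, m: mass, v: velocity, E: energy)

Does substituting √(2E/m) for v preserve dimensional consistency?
Yes

[v] = [L T^-1] and [√(2E/m)] = [L T^-1]. These match, so the substitution replaces a quantity by one of the same dimensions and the result p = √(2Em) has LHS [L M T^-1] vs RHS [L M T^-1] — still consistent.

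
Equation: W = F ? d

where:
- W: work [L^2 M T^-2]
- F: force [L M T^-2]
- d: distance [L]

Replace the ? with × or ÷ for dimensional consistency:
multiplication (×): W = F × d

W [L^2 M T^-2]; F [L M T^-2]; d [L].
F × d → [L^2 M T^-2] ✓
F ÷ d → [M T^-2] ✗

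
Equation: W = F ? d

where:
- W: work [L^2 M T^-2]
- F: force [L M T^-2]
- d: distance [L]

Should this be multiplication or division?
multiplication (×): W = F × d

W [L^2 M T^-2]; F [L M T^-2]; d [L].
F × d → [L^2 M T^-2] ✓
F ÷ d → [M T^-2] ✗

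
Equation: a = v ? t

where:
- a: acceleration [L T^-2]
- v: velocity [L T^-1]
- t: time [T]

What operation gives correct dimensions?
division (÷): a = v ÷ t

a [L T^-2]; v [L T^-1]; t [T].
v × t → [L] ✗
v ÷ t → [L T^-2] ✓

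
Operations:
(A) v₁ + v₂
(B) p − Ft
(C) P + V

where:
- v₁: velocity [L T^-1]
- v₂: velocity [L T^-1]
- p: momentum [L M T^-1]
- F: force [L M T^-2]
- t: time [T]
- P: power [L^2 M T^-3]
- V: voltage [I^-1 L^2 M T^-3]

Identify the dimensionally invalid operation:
(C) P + V

(A) v₁ + v₂: v₁ [L T^-1] and v₂ [L T^-1] — same dimensions ✓
(B) p − Ft: p [L M T^-1] and Ft [L M T^-1] — same dimensions ✓
(C) P + V: P [L^2 M T^-3] and V [I^-1 L^2 M T^-3] — different dimensions cannot be added/subtracted ✗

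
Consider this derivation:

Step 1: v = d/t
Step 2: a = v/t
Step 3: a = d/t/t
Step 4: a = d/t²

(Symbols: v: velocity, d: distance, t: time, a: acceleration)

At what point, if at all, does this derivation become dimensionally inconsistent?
No step introduces an error — all steps are dimensionally consistent.

Step 1: v = d/t → LHS [L T^-1], RHS [L T^-1] ✓
Step 2: a = v/t → LHS [L T^-2], RHS [L T^-2] ✓
Step 3: a = d/t/t → LHS [L T^-2], RHS [L T^-2] ✓
Step 4: a = d/t² → LHS [L T^-2], RHS [L T^-2] ✓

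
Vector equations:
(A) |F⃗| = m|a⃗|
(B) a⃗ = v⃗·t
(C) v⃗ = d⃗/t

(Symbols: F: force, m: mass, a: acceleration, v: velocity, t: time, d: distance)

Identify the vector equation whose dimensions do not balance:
(B) a⃗ = v⃗·t

(A) |F⃗| = m|a⃗|: LHS [L M T^-2], RHS [L M T^-2] ✓ — magnitudes of vectors are scalars
(B) a⃗ = v⃗·t: LHS [L T^-2], RHS [L] ✗ — acceleration is velocity per time; should be v⃗/t
(C) v⃗ = d⃗/t: LHS [L T^-1], RHS [L T^-1] ✓ — displacement (vector) divided by time (scalar)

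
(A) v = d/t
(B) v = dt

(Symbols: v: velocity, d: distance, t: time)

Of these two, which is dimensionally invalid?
(B)

(A) v = d/t: LHS [L T^-1], RHS [L T^-1] ✓
(B) v = dt: LHS [L T^-1], RHS [L T] ✗

Expression (B) v = dt is dimensionally incorrect.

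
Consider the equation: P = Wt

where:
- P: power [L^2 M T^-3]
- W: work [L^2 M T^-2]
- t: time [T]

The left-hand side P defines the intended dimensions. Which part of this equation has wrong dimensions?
The right-hand side term Wt

P has dimensions [L^2 M T^-3], but Wt has dimensions [L^2 M T^-1], so the term Wt is dimensionally wrong for P.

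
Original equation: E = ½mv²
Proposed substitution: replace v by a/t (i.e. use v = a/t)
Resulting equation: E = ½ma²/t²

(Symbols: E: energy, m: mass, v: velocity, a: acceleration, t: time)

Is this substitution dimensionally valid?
No

[v] = [L T^-1] and [a/t] = [L T^-3]. These differ, so the substitution replaces a quantity by one of different dimensions and the result E = ½ma²/t² has LHS [L^2 M T^-2] vs RHS [L^2 M T^-6] — inconsistent.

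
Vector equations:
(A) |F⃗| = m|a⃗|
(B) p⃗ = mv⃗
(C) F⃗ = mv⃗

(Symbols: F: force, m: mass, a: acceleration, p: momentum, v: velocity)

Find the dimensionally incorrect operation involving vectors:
(C) F⃗ = mv⃗

(A) |F⃗| = m|a⃗|: LHS [L M T^-2], RHS [L M T^-2] ✓ — magnitudes of vectors are scalars
(B) p⃗ = mv⃗: LHS [L M T^-1], RHS [L M T^-1] ✓ — mass (scalar) times velocity (vector)
(C) F⃗ = mv⃗: LHS [L M T^-2], RHS [L M T^-1] ✗ — mass times velocity is momentum, not force; should be ma⃗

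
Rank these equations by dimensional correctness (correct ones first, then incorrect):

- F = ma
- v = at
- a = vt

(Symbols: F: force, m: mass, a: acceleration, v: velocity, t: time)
Dimensionally correct: F = ma, v = at
Dimensionally incorrect: a = vt
Ordered (correct first, then incorrect): F = ma, v = at, a = vt

- F = ma: LHS [L M T^-2], RHS [L M T^-2] → correct ✓
- v = at: LHS [L T^-1], RHS [L T^-1] → correct ✓
- a = vt: LHS [L T^-2], RHS [L] → incorrect ✗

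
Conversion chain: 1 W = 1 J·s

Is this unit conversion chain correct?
The chain is incorrect (it contains an error).

Incorrect: Watt is J/s, not J·s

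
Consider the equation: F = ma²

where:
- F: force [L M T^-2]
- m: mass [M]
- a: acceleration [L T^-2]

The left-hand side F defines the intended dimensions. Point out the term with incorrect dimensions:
The right-hand side term ma²

F has dimensions [L M T^-2], but ma² has dimensions [L^2 M T^-4], so the term ma² is dimensionally wrong for F.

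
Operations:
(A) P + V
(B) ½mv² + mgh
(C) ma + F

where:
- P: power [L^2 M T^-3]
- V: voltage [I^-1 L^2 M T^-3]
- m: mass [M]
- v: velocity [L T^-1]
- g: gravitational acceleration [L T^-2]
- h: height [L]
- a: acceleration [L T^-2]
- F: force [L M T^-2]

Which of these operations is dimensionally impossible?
(A) P + V

(A) P + V: P [L^2 M T^-3] and V [I^-1 L^2 M T^-3] — different dimensions cannot be added/subtracted ✗
(B) ½mv² + mgh: ½mv² [L^2 M T^-2] and mgh [L^2 M T^-2] — same dimensions ✓
(C) ma + F: ma [L M T^-2] and F [L M T^-2] — same dimensions ✓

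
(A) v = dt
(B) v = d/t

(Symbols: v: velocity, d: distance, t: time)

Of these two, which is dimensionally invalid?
(A)

(A) v = dt: LHS [L T^-1], RHS [L T] ✗
(B) v = d/t: LHS [L T^-1], RHS [L T^-1] ✓

Expression (A) v = dt is dimensionally incorrect.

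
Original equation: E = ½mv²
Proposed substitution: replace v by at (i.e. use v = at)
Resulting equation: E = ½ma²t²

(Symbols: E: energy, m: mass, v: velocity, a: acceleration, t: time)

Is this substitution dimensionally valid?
Yes

[v] = [L T^-1] and [at] = [L T^-1]. These match, so the substitution replaces a quantity by one of the same dimensions and the result E = ½ma²t² has LHS [L^2 M T^-2] vs RHS [L^2 M T^-2] — still consistent.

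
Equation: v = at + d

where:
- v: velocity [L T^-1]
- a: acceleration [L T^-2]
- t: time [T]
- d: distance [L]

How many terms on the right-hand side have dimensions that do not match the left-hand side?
1

LHS v: [L T^-1]
- at: [L T^-1] ✓
- d: [L] ✗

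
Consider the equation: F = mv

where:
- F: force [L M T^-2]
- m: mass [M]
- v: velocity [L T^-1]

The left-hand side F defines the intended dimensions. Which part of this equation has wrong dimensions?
The right-hand side term mv

F has dimensions [L M T^-2], but mv has dimensions [L M T^-1], so the term mv is dimensionally wrong for F.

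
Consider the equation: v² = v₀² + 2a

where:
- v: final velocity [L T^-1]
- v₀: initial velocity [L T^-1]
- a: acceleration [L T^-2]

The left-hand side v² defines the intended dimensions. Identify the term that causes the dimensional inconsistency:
The term 2a

Checking each RHS term against the LHS:
- v₀²: [L^2 T^-2] — matches v² [L^2 T^-2] ✓
- 2a: [L T^-2] — does NOT match v² [L^2 T^-2] ✗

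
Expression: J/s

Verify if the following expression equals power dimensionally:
Yes

The expression J/s has dimensions [L^2 M T^-3], which is exactly power [L^2 M T^-3].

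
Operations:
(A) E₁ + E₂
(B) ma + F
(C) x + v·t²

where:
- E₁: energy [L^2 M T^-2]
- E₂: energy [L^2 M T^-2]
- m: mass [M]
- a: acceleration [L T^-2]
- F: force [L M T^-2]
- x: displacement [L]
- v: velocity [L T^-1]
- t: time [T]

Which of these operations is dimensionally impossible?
(C) x + v·t²

(A) E₁ + E₂: E₁ [L^2 M T^-2] and E₂ [L^2 M T^-2] — same dimensions ✓
(B) ma + F: ma [L M T^-2] and F [L M T^-2] — same dimensions ✓
(C) x + v·t²: x [L] and v·t² [L T] — different dimensions cannot be added/subtracted ✗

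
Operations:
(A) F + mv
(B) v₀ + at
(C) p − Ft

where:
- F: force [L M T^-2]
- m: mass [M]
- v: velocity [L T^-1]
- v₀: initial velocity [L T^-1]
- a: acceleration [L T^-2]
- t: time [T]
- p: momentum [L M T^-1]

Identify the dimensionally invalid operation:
(A) F + mv

(A) F + mv: F [L M T^-2] and mv [L M T^-1] — different dimensions cannot be added/subtracted ✗
(B) v₀ + at: v₀ [L T^-1] and at [L T^-1] — same dimensions ✓
(C) p − Ft: p [L M T^-1] and Ft [L M T^-1] — same dimensions ✓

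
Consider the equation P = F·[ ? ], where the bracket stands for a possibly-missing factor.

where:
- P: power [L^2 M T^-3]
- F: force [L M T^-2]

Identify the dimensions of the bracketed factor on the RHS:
[L T^-1] — velocity (e.g. v)

P has dimensions [L^2 M T^-3]; F has dimensions [L M T^-2].
The bracketed factor must supply [L^2 M T^-3] / [L M T^-2] = [L T^-1].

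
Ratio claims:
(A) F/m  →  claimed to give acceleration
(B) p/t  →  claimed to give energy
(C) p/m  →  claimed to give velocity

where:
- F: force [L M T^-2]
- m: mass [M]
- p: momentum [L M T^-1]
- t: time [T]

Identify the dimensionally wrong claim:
(B) p/t does not give energy

(A) F/m: [L T^-2] = acceleration [L T^-2] ✓
(B) p/t: [L M T^-2] ≠ energy [L^2 M T^-2] ✗
(C) p/m: [L T^-1] = velocity [L T^-1] ✓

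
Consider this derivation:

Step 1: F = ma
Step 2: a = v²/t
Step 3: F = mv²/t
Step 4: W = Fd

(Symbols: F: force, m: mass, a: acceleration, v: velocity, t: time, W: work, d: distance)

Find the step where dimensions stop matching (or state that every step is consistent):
Step 2

Step 1: F = ma → LHS [L M T^-2], RHS [L M T^-2] ✓
Step 2: a = v²/t → LHS [L T^-2], RHS [L^2 T^-3] ✗

The first dimensional inconsistency appears in step 2: a = v²/t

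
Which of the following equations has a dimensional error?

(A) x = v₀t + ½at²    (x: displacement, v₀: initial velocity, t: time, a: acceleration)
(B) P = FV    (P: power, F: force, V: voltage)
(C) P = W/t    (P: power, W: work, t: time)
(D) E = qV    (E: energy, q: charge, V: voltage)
(B) P = FV

The equation (B) P = FV is dimensionally incorrect.

LHS (P): [L^2 M T^-3]
RHS (FV): [I^-1 L^3 M^2 T^-5] ✗

The dimensions do not match. The other three equations balance.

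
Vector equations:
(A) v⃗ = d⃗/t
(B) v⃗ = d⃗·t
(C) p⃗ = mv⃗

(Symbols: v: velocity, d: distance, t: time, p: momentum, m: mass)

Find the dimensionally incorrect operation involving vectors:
(B) v⃗ = d⃗·t

(A) v⃗ = d⃗/t: LHS [L T^-1], RHS [L T^-1] ✓ — displacement (vector) divided by time (scalar)
(B) v⃗ = d⃗·t: LHS [L T^-1], RHS [L T] ✗ — velocity is displacement per time; should be d⃗/t
(C) p⃗ = mv⃗: LHS [L M T^-1], RHS [L M T^-1] ✓ — mass (scalar) times velocity (vector)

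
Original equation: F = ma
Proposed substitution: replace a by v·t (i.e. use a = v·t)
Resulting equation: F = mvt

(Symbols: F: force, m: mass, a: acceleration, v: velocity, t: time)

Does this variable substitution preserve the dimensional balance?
No

[a] = [L T^-2] and [v·t] = [L]. These differ, so the substitution replaces a quantity by one of different dimensions and the result F = mvt has LHS [L M T^-2] vs RHS [L M] — inconsistent.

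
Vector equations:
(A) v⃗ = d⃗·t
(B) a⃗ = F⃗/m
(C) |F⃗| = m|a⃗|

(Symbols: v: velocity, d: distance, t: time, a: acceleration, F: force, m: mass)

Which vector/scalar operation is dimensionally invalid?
(A) v⃗ = d⃗·t

(A) v⃗ = d⃗·t: LHS [L T^-1], RHS [L T] ✗ — velocity is displacement per time; should be d⃗/t
(B) a⃗ = F⃗/m: LHS [L T^-2], RHS [L T^-2] ✓ — force (vector) divided by mass (scalar)
(C) |F⃗| = m|a⃗|: LHS [L M T^-2], RHS [L M T^-2] ✓ — magnitudes of vectors are scalars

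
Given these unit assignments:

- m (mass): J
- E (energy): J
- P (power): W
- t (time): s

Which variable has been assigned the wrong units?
m

The variable m (mass) should have units kg, not J.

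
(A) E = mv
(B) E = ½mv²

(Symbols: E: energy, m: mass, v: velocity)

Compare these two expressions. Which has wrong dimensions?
(A)

(A) E = mv: LHS [L^2 M T^-2], RHS [L M T^-1] ✗
(B) E = ½mv²: LHS [L^2 M T^-2], RHS [L^2 M T^-2] ✓

Expression (A) E = mv is dimensionally incorrect.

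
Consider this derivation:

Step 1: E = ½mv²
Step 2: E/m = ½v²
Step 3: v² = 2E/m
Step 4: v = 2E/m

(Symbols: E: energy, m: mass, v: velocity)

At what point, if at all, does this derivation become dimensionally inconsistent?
Step 4

Step 1: E = ½mv² → LHS [L^2 M T^-2], RHS [L^2 M T^-2] ✓
Step 2: E/m = ½v² → LHS [L^2 T^-2], RHS [L^2 T^-2] ✓
Step 3: v² = 2E/m → LHS [L^2 T^-2], RHS [L^2 T^-2] ✓
Step 4: v = 2E/m → LHS [L T^-1], RHS [L^2 T^-2] ✗

The first dimensional inconsistency appears in step 4: v = 2E/m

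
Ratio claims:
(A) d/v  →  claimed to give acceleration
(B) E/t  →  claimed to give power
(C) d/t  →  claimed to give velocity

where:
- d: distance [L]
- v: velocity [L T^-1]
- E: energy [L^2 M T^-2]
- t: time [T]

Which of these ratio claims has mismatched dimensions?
(A) d/v does not give acceleration

(A) d/v: [T] ≠ acceleration [L T^-2] ✗
(B) E/t: [L^2 M T^-3] = power [L^2 M T^-3] ✓
(C) d/t: [L T^-1] = velocity [L T^-1] ✓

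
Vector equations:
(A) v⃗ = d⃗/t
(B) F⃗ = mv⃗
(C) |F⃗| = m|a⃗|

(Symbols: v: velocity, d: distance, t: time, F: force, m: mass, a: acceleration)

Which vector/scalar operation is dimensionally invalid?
(B) F⃗ = mv⃗

(A) v⃗ = d⃗/t: LHS [L T^-1], RHS [L T^-1] ✓ — displacement (vector) divided by time (scalar)
(B) F⃗ = mv⃗: LHS [L M T^-2], RHS [L M T^-1] ✗ — mass times velocity is momentum, not force; should be ma⃗
(C) |F⃗| = m|a⃗|: LHS [L M T^-2], RHS [L M T^-2] ✓ — magnitudes of vectors are scalars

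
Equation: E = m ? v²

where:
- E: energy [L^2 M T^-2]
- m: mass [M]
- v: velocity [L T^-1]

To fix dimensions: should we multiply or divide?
multiplication (×): E = m × v²

E [L^2 M T^-2]; m [M]; v² [L^2 T^-2].
m × v² → [L^2 M T^-2] ✓
m ÷ v² → [L^-2 M T^2] ✗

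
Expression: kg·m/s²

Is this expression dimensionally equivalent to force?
Yes

The expression kg·m/s² has dimensions [L M T^-2], which is exactly force [L M T^-2].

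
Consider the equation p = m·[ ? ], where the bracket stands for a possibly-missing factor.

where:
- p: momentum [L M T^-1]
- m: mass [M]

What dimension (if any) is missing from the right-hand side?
[L T^-1] — velocity (e.g. v)

p has dimensions [L M T^-1]; m has dimensions [M].
The bracketed factor must supply [L M T^-1] / [M] = [L T^-1].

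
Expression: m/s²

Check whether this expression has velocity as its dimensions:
No

The expression m/s² has dimensions [L T^-2], but velocity has dimensions [L T^-1].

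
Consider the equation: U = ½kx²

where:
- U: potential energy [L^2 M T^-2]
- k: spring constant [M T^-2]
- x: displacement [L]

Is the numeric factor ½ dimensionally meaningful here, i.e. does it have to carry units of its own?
No

U has dimensions [L^2 M T^-2] and kx² already has dimensions [L^2 M T^-2], so the equation balances without ½ contributing any dimensions. ½ is a pure (dimensionless) number; changing or removing it would not affect dimensional consistency.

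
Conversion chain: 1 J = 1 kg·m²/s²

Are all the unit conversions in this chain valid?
The chain is correct (no errors).

Correct: Joule is defined as kg·m²/s²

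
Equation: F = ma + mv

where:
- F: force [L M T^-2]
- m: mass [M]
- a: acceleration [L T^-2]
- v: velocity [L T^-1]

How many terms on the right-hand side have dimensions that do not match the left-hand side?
1

LHS F: [L M T^-2]
- ma: [L M T^-2] ✓
- mv: [L M T^-1] ✗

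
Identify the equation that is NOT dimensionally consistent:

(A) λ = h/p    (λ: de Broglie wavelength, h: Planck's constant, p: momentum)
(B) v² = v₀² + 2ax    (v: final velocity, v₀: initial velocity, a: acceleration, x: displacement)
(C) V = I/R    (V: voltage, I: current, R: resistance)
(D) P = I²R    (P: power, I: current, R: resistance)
(C) V = I/R

The equation (C) V = I/R is dimensionally incorrect.

LHS (V): [I^-1 L^2 M T^-3]
RHS (I/R): [I^3 L^-2 M^-1 T^3] ✗

The dimensions do not match. The other three equations balance.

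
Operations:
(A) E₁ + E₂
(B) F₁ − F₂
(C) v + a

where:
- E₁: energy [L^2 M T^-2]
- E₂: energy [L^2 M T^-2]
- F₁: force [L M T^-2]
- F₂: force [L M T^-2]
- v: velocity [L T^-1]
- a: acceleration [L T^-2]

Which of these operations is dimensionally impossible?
(C) v + a

(A) E₁ + E₂: E₁ [L^2 M T^-2] and E₂ [L^2 M T^-2] — same dimensions ✓
(B) F₁ − F₂: F₁ [L M T^-2] and F₂ [L M T^-2] — same dimensions ✓
(C) v + a: v [L T^-1] and a [L T^-2] — different dimensions cannot be added/subtracted ✗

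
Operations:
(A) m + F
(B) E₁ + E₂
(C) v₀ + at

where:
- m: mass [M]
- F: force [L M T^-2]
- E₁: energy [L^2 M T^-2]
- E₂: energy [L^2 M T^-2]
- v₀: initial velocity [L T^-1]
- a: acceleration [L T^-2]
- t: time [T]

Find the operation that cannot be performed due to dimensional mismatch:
(A) m + F

(A) m + F: m [M] and F [L M T^-2] — different dimensions cannot be added/subtracted ✗
(B) E₁ + E₂: E₁ [L^2 M T^-2] and E₂ [L^2 M T^-2] — same dimensions ✓
(C) v₀ + at: v₀ [L T^-1] and at [L T^-1] — same dimensions ✓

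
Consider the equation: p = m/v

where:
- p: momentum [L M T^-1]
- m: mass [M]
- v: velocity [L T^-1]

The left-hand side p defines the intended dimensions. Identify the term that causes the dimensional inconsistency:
The right-hand side term m/v

p has dimensions [L M T^-1], but m/v has dimensions [L^-1 M T], so the term m/v is dimensionally wrong for p.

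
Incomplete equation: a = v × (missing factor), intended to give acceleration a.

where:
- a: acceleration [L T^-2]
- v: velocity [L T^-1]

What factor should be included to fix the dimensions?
1/t (inverse time), dimensions [T^-1]

a has dimensions [L T^-2] and v has dimensions [L T^-1].
The missing factor must have dimensions [L T^-2] / [L T^-1] = [T^-1], i.e. inverse time (1/t).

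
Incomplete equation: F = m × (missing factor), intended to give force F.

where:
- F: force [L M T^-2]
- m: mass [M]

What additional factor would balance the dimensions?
a (acceleration), dimensions [L T^-2]

F has dimensions [L M T^-2] and m has dimensions [M].
The missing factor must have dimensions [L M T^-2] / [M] = [L T^-2], i.e. acceleration (a).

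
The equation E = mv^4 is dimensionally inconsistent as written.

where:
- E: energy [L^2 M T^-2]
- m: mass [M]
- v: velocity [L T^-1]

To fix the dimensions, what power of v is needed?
The exponent of v should be 2: E = mv^2

The LHS E has dimensions [L^2 M T^-2]; v has dimensions [L T^-1].
As written, the RHS mv^4 (exponent 4 on v) has dimensions [L^4 M T^-4], which does not match.
With exponent 2, the RHS mv^2 has dimensions [L^2 M T^-2], matching the LHS.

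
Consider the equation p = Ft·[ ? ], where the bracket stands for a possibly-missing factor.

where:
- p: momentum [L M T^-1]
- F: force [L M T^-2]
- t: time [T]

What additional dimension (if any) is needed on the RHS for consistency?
Nothing is missing — the bracketed factor must be dimensionless.

p has dimensions [L M T^-1] and Ft already has dimensions [L M T^-1], so p = Ft is dimensionally complete.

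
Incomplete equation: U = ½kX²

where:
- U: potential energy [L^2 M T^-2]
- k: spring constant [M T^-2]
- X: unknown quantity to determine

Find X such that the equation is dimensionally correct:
X = x (displacement), dimensions [L]

U has dimensions [L^2 M T^-2]; the rest of the RHS (½k) has dimensions [M T^-2].
So X² must have dimensions [L^2], i.e. X has dimensions [L] — X = x (displacement).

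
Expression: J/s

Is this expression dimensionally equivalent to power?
Yes

The expression J/s has dimensions [L^2 M T^-3], which is exactly power [L^2 M T^-3].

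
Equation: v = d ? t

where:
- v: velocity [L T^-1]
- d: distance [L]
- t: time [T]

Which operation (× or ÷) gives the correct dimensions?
division (÷): v = d ÷ t

v [L T^-1]; d [L]; t [T].
d × t → [L T] ✗
d ÷ t → [L T^-1] ✓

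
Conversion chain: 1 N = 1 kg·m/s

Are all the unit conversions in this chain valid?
The chain is incorrect (it contains an error).

Incorrect: Newton is kg·m/s², not kg·m/s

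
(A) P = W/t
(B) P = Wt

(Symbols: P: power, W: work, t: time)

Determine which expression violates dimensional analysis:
(B)

(A) P = W/t: LHS [L^2 M T^-3], RHS [L^2 M T^-3] ✓
(B) P = Wt: LHS [L^2 M T^-3], RHS [L^2 M T^-1] ✗

Expression (B) P = Wt is dimensionally incorrect.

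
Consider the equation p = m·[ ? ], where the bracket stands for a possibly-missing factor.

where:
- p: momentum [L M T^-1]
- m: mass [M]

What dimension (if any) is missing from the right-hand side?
[L T^-1] — velocity (e.g. v)

p has dimensions [L M T^-1]; m has dimensions [M].
The bracketed factor must supply [L M T^-1] / [M] = [L T^-1].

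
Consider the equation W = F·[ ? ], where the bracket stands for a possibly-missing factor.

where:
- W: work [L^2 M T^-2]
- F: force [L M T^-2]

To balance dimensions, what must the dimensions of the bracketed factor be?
[L] — length (e.g. a distance d)

W has dimensions [L^2 M T^-2]; F has dimensions [L M T^-2].
The bracketed factor must supply [L^2 M T^-2] / [L M T^-2] = [L].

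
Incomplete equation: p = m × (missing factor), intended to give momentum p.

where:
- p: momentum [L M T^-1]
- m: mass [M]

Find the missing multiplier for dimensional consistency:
v (velocity), dimensions [L T^-1]

p has dimensions [L M T^-1] and m has dimensions [M].
The missing factor must have dimensions [L M T^-1] / [M] = [L T^-1], i.e. velocity (v).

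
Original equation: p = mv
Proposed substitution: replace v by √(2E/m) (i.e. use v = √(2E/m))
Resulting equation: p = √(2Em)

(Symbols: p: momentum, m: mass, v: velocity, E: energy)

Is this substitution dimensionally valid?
Yes

[v] = [L T^-1] and [√(2E/m)] = [L T^-1]. These match, so the substitution replaces a quantity by one of the same dimensions and the result p = √(2Em) has LHS [L M T^-1] vs RHS [L M T^-1] — still consistent.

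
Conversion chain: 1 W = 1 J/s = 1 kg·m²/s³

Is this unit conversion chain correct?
The chain is correct (no errors).

Correct: Watt is Joule per second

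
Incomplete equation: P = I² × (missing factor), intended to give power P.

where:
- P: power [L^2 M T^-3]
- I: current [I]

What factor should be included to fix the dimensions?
R (resistance), dimensions [I^-2 L^2 M T^-3]

P has dimensions [L^2 M T^-3] and I² has dimensions [I^2].
The missing factor must have dimensions [L^2 M T^-3] / [I^2] = [I^-2 L^2 M T^-3], i.e. resistance (R).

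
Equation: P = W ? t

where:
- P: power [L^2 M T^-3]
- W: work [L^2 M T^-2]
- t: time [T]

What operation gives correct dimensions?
division (÷): P = W ÷ t

P [L^2 M T^-3]; W [L^2 M T^-2]; t [T].
W × t → [L^2 M T^-1] ✗
W ÷ t → [L^2 M T^-3] ✓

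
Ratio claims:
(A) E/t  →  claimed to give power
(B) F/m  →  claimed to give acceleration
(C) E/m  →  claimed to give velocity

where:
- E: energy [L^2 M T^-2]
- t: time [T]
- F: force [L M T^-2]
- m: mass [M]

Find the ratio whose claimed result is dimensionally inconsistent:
(C) E/m does not give velocity

(A) E/t: [L^2 M T^-3] = power [L^2 M T^-3] ✓
(B) F/m: [L T^-2] = acceleration [L T^-2] ✓
(C) E/m: [L^2 T^-2] ≠ velocity [L T^-1] ✗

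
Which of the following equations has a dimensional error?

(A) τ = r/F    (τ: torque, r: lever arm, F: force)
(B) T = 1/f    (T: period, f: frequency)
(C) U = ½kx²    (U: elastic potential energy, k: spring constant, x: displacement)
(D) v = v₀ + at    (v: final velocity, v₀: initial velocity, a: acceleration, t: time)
(A) τ = r/F

The equation (A) τ = r/F is dimensionally incorrect.

LHS (τ): [L^2 M T^-2]
RHS (r/F): [M^-1 T^2] ✗

The dimensions do not match. The other three equations balance.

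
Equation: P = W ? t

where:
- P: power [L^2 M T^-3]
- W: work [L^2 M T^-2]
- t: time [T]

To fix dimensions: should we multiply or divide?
division (÷): P = W ÷ t

P [L^2 M T^-3]; W [L^2 M T^-2]; t [T].
W × t → [L^2 M T^-1] ✗
W ÷ t → [L^2 M T^-3] ✓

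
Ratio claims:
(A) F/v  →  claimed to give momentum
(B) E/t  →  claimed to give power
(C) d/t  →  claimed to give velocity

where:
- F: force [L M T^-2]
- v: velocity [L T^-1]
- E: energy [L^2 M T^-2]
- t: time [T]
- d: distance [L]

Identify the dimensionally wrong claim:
(A) F/v does not give momentum

(A) F/v: [M T^-1] ≠ momentum [L M T^-1] ✗
(B) E/t: [L^2 M T^-3] = power [L^2 M T^-3] ✓
(C) d/t: [L T^-1] = velocity [L T^-1] ✓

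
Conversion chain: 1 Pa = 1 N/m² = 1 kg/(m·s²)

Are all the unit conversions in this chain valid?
The chain is correct (no errors).

Correct: Pascal is Newton per square meter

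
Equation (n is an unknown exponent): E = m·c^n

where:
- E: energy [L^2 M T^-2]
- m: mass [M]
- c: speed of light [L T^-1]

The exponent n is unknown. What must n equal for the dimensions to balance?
n = 2

E has dimensions [L^2 M T^-2]; c has dimensions [L T^-1].
The rest of the RHS has dimensions [M], so c^n must supply [L^2 T^-2].
With n = 2: m·c^2 has dimensions [L^2 M T^-2], matching the LHS ✓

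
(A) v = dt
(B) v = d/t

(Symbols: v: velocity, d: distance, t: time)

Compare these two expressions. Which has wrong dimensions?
(A)

(A) v = dt: LHS [L T^-1], RHS [L T] ✗
(B) v = d/t: LHS [L T^-1], RHS [L T^-1] ✓

Expression (A) v = dt is dimensionally incorrect.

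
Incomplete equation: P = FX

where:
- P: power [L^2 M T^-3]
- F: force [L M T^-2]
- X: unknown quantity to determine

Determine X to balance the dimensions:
X = v (velocity), dimensions [L T^-1]

P has dimensions [L^2 M T^-3]; the rest of the RHS (F) has dimensions [L M T^-2].
So X must have dimensions [L T^-1] — X = v (velocity).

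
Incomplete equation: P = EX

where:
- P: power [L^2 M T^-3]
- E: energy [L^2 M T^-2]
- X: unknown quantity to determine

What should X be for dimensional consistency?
X = f (inverse time / frequency (1/t)), dimensions [T^-1]

P has dimensions [L^2 M T^-3]; the rest of the RHS (E) has dimensions [L^2 M T^-2].
So X must have dimensions [T^-1] — X = f (inverse time / frequency (1/t)).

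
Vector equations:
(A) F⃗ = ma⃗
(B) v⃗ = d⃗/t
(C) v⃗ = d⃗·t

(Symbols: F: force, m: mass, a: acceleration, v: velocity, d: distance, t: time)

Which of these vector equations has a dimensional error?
(C) v⃗ = d⃗·t

(A) F⃗ = ma⃗: LHS [L M T^-2], RHS [L M T^-2] ✓ — Force and acceleration are vectors, mass is a scalar
(B) v⃗ = d⃗/t: LHS [L T^-1], RHS [L T^-1] ✓ — displacement (vector) divided by time (scalar)
(C) v⃗ = d⃗·t: LHS [L T^-1], RHS [L T] ✗ — velocity is displacement per time; should be d⃗/t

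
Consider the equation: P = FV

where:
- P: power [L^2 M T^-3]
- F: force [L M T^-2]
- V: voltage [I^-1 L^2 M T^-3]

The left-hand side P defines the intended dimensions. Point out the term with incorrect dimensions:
The right-hand side term FV

P has dimensions [L^2 M T^-3], but FV has dimensions [I^-1 L^3 M^2 T^-5], so the term FV is dimensionally wrong for P.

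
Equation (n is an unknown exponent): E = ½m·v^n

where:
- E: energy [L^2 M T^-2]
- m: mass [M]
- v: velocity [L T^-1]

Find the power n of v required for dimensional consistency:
n = 2

E has dimensions [L^2 M T^-2]; v has dimensions [L T^-1].
The rest of the RHS has dimensions [M], so v^n must supply [L^2 T^-2].
With n = 2: ½m·v^2 has dimensions [L^2 M T^-2], matching the LHS ✓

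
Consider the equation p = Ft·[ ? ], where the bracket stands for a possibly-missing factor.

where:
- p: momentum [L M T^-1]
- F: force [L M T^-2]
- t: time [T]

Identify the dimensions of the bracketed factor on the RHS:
Nothing is missing — the bracketed factor must be dimensionless.

p has dimensions [L M T^-1] and Ft already has dimensions [L M T^-1], so p = Ft is dimensionally complete.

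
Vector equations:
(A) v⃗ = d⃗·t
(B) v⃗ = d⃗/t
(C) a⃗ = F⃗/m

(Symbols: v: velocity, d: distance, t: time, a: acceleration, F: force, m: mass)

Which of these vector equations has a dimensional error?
(A) v⃗ = d⃗·t

(A) v⃗ = d⃗·t: LHS [L T^-1], RHS [L T] ✗ — velocity is displacement per time; should be d⃗/t
(B) v⃗ = d⃗/t: LHS [L T^-1], RHS [L T^-1] ✓ — displacement (vector) divided by time (scalar)
(C) a⃗ = F⃗/m: LHS [L T^-2], RHS [L T^-2] ✓ — force (vector) divided by mass (scalar)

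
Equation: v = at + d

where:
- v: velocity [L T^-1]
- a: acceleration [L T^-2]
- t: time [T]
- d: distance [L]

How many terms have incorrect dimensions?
1

LHS v: [L T^-1]
- at: [L T^-1] ✓
- d: [L] ✗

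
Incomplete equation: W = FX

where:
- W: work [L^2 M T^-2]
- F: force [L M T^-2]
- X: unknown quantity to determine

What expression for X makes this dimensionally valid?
X = d (distance), dimensions [L]

W has dimensions [L^2 M T^-2]; the rest of the RHS (F) has dimensions [L M T^-2].
So X must have dimensions [L] — X = d (distance).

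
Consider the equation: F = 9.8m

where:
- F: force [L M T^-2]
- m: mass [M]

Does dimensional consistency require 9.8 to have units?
Yes

F has dimensions [L M T^-2], while m alone has dimensions [M]. For the equation to balance, the factor 9.8 must carry dimensions [L T^-2] — it is a dimensional constant (a numerical value of a physical quantity with its units suppressed), not a pure number.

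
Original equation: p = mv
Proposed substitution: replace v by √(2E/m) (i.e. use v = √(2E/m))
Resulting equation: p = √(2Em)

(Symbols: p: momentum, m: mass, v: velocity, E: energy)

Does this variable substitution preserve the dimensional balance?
Yes

[v] = [L T^-1] and [√(2E/m)] = [L T^-1]. These match, so the substitution replaces a quantity by one of the same dimensions and the result p = √(2Em) has LHS [L M T^-1] vs RHS [L M T^-1] — still consistent.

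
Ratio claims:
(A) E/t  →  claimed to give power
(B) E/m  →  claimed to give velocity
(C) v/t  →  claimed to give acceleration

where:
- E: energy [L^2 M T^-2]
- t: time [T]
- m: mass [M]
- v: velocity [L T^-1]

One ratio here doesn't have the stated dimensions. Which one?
(B) E/m does not give velocity

(A) E/t: [L^2 M T^-3] = power [L^2 M T^-3] ✓
(B) E/m: [L^2 T^-2] ≠ velocity [L T^-1] ✗
(C) v/t: [L T^-2] = acceleration [L T^-2] ✓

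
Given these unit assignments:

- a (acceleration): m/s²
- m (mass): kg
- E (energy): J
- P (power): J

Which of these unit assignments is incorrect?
P

The variable P (power) should have units W, not J.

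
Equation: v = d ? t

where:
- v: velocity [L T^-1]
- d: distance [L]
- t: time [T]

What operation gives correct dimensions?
division (÷): v = d ÷ t

v [L T^-1]; d [L]; t [T].
d × t → [L T] ✗
d ÷ t → [L T^-1] ✓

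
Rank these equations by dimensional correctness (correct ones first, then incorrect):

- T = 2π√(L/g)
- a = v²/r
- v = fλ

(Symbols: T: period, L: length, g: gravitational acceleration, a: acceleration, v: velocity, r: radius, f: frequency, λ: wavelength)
Dimensionally correct: T = 2π√(L/g), a = v²/r, v = fλ
Dimensionally incorrect: none
Ordered (correct first, then incorrect): T = 2π√(L/g), a = v²/r, v = fλ

- T = 2π√(L/g): LHS [T], RHS [T] → correct ✓
- a = v²/r: LHS [L T^-2], RHS [L T^-2] → correct ✓
- v = fλ: LHS [L T^-1], RHS [L T^-1] → correct ✓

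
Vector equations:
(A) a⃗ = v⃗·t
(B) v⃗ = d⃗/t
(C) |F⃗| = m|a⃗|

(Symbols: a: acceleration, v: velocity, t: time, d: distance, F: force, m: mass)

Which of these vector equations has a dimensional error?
(A) a⃗ = v⃗·t

(A) a⃗ = v⃗·t: LHS [L T^-2], RHS [L] ✗ — acceleration is velocity per time; should be v⃗/t
(B) v⃗ = d⃗/t: LHS [L T^-1], RHS [L T^-1] ✓ — displacement (vector) divided by time (scalar)
(C) |F⃗| = m|a⃗|: LHS [L M T^-2], RHS [L M T^-2] ✓ — magnitudes of vectors are scalars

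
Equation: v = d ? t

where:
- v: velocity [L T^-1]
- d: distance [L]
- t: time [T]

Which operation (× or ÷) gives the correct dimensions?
division (÷): v = d ÷ t

v [L T^-1]; d [L]; t [T].
d × t → [L T] ✗
d ÷ t → [L T^-1] ✓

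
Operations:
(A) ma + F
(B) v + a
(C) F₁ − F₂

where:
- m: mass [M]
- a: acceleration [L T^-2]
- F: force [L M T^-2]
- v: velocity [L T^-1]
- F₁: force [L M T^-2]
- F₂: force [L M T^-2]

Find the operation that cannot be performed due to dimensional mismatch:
(B) v + a

(A) ma + F: ma [L M T^-2] and F [L M T^-2] — same dimensions ✓
(B) v + a: v [L T^-1] and a [L T^-2] — different dimensions cannot be added/subtracted ✗
(C) F₁ − F₂: F₁ [L M T^-2] and F₂ [L M T^-2] — same dimensions ✓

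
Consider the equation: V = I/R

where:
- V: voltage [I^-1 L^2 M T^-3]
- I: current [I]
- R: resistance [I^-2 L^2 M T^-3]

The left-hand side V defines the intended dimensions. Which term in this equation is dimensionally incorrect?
The right-hand side term I/R

V has dimensions [I^-1 L^2 M T^-3], but I/R has dimensions [I^3 L^-2 M^-1 T^3], so the term I/R is dimensionally wrong for V.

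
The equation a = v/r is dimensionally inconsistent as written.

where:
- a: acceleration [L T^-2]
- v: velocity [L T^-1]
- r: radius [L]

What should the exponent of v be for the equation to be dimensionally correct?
The exponent of v should be 2: a = v^2/r

The LHS a has dimensions [L T^-2]; v has dimensions [L T^-1].
As written, the RHS v/r (exponent 1 on v) has dimensions [T^-1], which does not match.
With exponent 2, the RHS v^2/r has dimensions [L T^-2], matching the LHS.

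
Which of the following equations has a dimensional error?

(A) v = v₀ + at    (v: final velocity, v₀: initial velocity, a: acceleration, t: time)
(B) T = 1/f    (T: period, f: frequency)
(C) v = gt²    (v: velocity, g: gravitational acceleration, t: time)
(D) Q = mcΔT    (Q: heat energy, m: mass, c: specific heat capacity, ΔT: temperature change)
(C) v = gt²

The equation (C) v = gt² is dimensionally incorrect.

LHS (v): [L T^-1]
RHS (gt²): [L] ✗

The dimensions do not match. The other three equations balance.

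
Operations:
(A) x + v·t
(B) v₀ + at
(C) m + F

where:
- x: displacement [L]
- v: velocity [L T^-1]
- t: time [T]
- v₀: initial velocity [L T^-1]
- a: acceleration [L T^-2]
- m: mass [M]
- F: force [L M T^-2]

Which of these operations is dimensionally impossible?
(C) m + F

(A) x + v·t: x [L] and v·t [L] — same dimensions ✓
(B) v₀ + at: v₀ [L T^-1] and at [L T^-1] — same dimensions ✓
(C) m + F: m [M] and F [L M T^-2] — different dimensions cannot be added/subtracted ✗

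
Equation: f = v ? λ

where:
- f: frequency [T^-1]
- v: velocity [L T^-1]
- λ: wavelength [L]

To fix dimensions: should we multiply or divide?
division (÷): f = v ÷ λ

f [T^-1]; v [L T^-1]; λ [L].
v × λ → [L^2 T^-1] ✗
v ÷ λ → [T^-1] ✓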